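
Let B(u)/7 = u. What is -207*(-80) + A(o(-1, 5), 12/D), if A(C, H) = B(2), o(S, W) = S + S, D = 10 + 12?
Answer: 16574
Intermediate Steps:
B(u) = 7*u
D = 22
o(S, W) = 2*S
A(C, H) = 14 (A(C, H) = 7*2 = 14)
-207*(-80) + A(o(-1, 5), 12/D) = -207*(-80) + 14 = 16560 + 14 = 16574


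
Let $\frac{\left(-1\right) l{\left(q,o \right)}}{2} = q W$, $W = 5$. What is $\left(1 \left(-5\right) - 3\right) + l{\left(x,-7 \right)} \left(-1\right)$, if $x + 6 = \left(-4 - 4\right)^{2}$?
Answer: $572$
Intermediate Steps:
$x = 58$ ($x = -6 + \left(-4 - 4\right)^{2} = -6 + \left(-8\right)^{2} = -6 + 64 = 58$)
$l{\left(q,o \right)} = - 10 q$ ($l{\left(q,o \right)} = - 2 q 5 = - 2 \cdot 5 q = - 10 q$)
$\left(1 \left(-5\right) - 3\right) + l{\left(x,-7 \right)} \left(-1\right) = \left(1 \left(-5\right) - 3\right) + \left(-10\right) 58 \left(-1\right) = \left(-5 - 3\right) - -580 = -8 + 580 = 572$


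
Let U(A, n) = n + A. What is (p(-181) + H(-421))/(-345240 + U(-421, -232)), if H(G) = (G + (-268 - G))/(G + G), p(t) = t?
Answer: 76067/145620953 ≈ 0.00052236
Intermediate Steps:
H(G) = -134/G (H(G) = -268*1/(2*G) = -134/G)
U(A, n) = A + n
(p(-181) + H(-421))/(-345240 + U(-421, -232)) = (-181 - 134/(-421))/(-345240 + (-421 - 232)) = (-181 - 134*(-1/421))/(-345240 - 653) = (-181 + 134/421)/(-345893) = -76067/421*(-1/345893) = 76067/145620953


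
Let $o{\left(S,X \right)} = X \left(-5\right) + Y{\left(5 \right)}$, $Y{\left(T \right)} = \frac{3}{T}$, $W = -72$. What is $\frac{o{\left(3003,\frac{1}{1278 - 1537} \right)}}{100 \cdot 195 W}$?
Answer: $- \frac{401}{909090000} \approx -4.411 \cdot 10^{-7}$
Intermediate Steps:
$o{\left(S,X \right)} = \frac{3}{5} - 5 X$ ($o{\left(S,X \right)} = X \left(-5\right) + \frac{3}{5} = - 5 X + 3 \cdot \frac{1}{5} = - 5 X + \frac{3}{5} = \frac{3}{5} - 5 X$)
$\frac{o{\left(3003,\frac{1}{1278 - 1537} \right)}}{100 \cdot 195 W} = \frac{\frac{3}{5} - \frac{5}{1278 - 1537}}{100 \cdot 195 \left(-72\right)} = \frac{\frac{3}{5} - \frac{5}{-259}}{19500 \left(-72\right)} = \frac{\frac{3}{5} - - \frac{5}{259}}{-1404000} = \left(\frac{3}{5} + \frac{5}{259}\right) \left(- \frac{1}{1404000}\right) = \frac{802}{1295} \left(- \frac{1}{1404000}\right) = - \frac{401}{909090000}$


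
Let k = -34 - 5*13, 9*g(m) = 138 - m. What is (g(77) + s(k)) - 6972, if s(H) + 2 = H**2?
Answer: 25504/9 ≈ 2833.8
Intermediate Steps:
g(m) = 46/3 - m/9 (g(m) = (138 - m)/9 = 46/3 - m/9)
k = -99 (k = -34 - 1*65 = -34 - 65 = -99)
s(H) = -2 + H**2
(g(77) + s(k)) - 6972 = ((46/3 - 1/9*77) + (-2 + (-99)**2)) - 6972 = ((46/3 - 77/9) + (-2 + 9801)) - 6972 = (61/9 + 9799) - 6972 = 88252/9 - 6972 = 25504/9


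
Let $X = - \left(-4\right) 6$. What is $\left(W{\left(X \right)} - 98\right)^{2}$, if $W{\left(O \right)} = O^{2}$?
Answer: $228484$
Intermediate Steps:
$X = 24$ ($X = \left(-1\right) \left(-24\right) = 24$)
$\left(W{\left(X \right)} - 98\right)^{2} = \left(24^{2} - 98\right)^{2} = \left(576 - 98\right)^{2} = 478^{2} = 228484$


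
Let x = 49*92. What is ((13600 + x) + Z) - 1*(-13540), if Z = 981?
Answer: 32629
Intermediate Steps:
x = 4508
((13600 + x) + Z) - 1*(-13540) = ((13600 + 4508) + 981) - 1*(-13540) = (18108 + 981) + 13540 = 19089 + 13540 = 32629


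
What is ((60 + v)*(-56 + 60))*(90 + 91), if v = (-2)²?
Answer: 46336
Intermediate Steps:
v = 4
((60 + v)*(-56 + 60))*(90 + 91) = ((60 + 4)*(-56 + 60))*(90 + 91) = (64*4)*181 = 256*181 = 46336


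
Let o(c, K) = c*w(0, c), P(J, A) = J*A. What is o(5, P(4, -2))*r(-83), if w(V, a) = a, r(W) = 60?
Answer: 1500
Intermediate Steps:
P(J, A) = A*J
o(c, K) = c² (o(c, K) = c*c = c²)
o(5, P(4, -2))*r(-83) = 5²*60 = 25*60 = 1500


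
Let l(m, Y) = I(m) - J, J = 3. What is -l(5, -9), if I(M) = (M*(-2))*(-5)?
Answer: -47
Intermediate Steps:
I(M) = 10*M (I(M) = -2*M*(-5) = 10*M)
l(m, Y) = -3 + 10*m (l(m, Y) = 10*m - 1*3 = 10*m - 3 = -3 + 10*m)
-l(5, -9) = -(-3 + 10*5) = -(-3 + 50) = -1*47 = -47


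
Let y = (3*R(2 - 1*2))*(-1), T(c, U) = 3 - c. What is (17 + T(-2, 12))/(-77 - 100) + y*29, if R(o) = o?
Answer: -22/177 ≈ -0.12429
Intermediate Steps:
y = 0 (y = (3*(2 - 1*2))*(-1) = (3*(2 - 2))*(-1) = (3*0)*(-1) = 0*(-1) = 0)
(17 + T(-2, 12))/(-77 - 100) + y*29 = (17 + (3 - 1*(-2)))/(-77 - 100) + 0*29 = (17 + (3 + 2))/(-177) + 0 = (17 + 5)*(-1/177) + 0 = 22*(-1/177) + 0 = -22/177 + 0 = -22/177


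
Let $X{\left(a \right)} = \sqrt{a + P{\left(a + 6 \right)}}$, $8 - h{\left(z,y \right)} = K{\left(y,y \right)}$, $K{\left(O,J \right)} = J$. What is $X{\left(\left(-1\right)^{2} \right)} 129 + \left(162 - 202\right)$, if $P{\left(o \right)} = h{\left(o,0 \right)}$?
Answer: $347$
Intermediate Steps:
$h{\left(z,y \right)} = 8 - y$
$P{\left(o \right)} = 8$ ($P{\left(o \right)} = 8 - 0 = 8 + 0 = 8$)
$X{\left(a \right)} = \sqrt{8 + a}$ ($X{\left(a \right)} = \sqrt{a + 8} = \sqrt{8 + a}$)
$X{\left(\left(-1\right)^{2} \right)} 129 + \left(162 - 202\right) = \sqrt{8 + \left(-1\right)^{2}} \cdot 129 + \left(162 - 202\right) = \sqrt{8 + 1} \cdot 129 + \left(162 - 202\right) = \sqrt{9} \cdot 129 - 40 = 3 \cdot 129 - 40 = 387 - 40 = 347$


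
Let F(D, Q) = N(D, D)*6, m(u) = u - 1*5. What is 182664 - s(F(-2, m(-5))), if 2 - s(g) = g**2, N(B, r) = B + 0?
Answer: 182806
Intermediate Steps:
N(B, r) = B
m(u) = -5 + u (m(u) = u - 5 = -5 + u)
F(D, Q) = 6*D (F(D, Q) = D*6 = 6*D)
s(g) = 2 - g**2
182664 - s(F(-2, m(-5))) = 182664 - (2 - (6*(-2))**2) = 182664 - (2 - 1*(-12)**2) = 182664 - (2 - 1*144) = 182664 - (2 - 144) = 182664 - 1*(-142) = 182664 + 142 = 182806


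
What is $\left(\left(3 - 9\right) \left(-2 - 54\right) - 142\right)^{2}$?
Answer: $37636$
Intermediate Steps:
$\left(\left(3 - 9\right) \left(-2 - 54\right) - 142\right)^{2} = \left(- 6 \left(-2 - 54\right) - 142\right)^{2} = \left(\left(-6\right) \left(-56\right) - 142\right)^{2} = \left(336 - 142\right)^{2} = 194^{2} = 37636$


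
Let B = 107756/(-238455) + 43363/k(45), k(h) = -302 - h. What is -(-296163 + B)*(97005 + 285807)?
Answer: 3128346647607670208/27581295 ≈ 1.1342e+11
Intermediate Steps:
B = -10377515497/82743885 (B = 107756/(-238455) + 43363/(-302 - 1*45) = 107756*(-1/238455) + 43363/(-302 - 45) = -107756/238455 + 43363/(-347) = -107756/238455 + 43363*(-1/347) = -107756/238455 - 43363/347 = -10377515497/82743885 ≈ -125.42)
-(-296163 + B)*(97005 + 285807) = -(-296163 - 10377515497/82743885)*(97005 + 285807) = -(-24516054728752)*382812/82743885 = -1*(-3128346647607670208/27581295) = 3128346647607670208/27581295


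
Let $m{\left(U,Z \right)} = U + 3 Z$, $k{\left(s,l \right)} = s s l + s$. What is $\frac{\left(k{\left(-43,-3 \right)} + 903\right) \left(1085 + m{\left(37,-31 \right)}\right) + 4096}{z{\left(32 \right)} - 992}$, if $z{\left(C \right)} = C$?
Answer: $\frac{4818827}{960} \approx 5019.6$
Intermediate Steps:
$k{\left(s,l \right)} = s + l s^{2}$ ($k{\left(s,l \right)} = s^{2} l + s = l s^{2} + s = s + l s^{2}$)
$\frac{\left(k{\left(-43,-3 \right)} + 903\right) \left(1085 + m{\left(37,-31 \right)}\right) + 4096}{z{\left(32 \right)} - 992} = \frac{\left(- 43 \left(1 - -129\right) + 903\right) \left(1085 + \left(37 + 3 \left(-31\right)\right)\right) + 4096}{32 - 992} = \frac{\left(- 43 \left(1 + 129\right) + 903\right) \left(1085 + \left(37 - 93\right)\right) + 4096}{-960} = \left(\left(\left(-43\right) 130 + 903\right) \left(1085 - 56\right) + 4096\right) \left(- \frac{1}{960}\right) = \left(\left(-5590 + 903\right) 1029 + 4096\right) \left(- \frac{1}{960}\right) = \left(\left(-4687\right) 1029 + 4096\right) \left(- \frac{1}{960}\right) = \left(-4822923 + 4096\right) \left(- \frac{1}{960}\right) = \left(-4818827\right) \left(- \frac{1}{960}\right) = \frac{4818827}{960}$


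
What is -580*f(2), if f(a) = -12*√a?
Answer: 6960*√2 ≈ 9842.9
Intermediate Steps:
-580*f(2) = -(-6960)*√2 = 6960*√2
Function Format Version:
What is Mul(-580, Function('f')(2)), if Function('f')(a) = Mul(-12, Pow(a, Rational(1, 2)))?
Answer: Mul(6960, Pow(2, Rational(1, 2))) ≈ 9842.9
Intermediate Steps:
Mul(-580, Function('f')(2)) = Mul(-580, Mul(-12, Pow(2, Rational(1, 2)))) = Mul(6960, Pow(2, Rational(1, 2)))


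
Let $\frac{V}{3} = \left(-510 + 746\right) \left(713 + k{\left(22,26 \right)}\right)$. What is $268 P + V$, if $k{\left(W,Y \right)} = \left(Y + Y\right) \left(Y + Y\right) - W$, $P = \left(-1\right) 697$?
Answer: $2216864$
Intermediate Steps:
$P = -697$
$k{\left(W,Y \right)} = - W + 4 Y^{2}$ ($k{\left(W,Y \right)} = 2 Y 2 Y - W = 4 Y^{2} - W = - W + 4 Y^{2}$)
$V = 2403660$ ($V = 3 \left(-510 + 746\right) \left(713 + \left(\left(-1\right) 22 + 4 \cdot 26^{2}\right)\right) = 3 \cdot 236 \left(713 + \left(-22 + 4 \cdot 676\right)\right) = 3 \cdot 236 \left(713 + \left(-22 + 2704\right)\right) = 3 \cdot 236 \left(713 + 2682\right) = 3 \cdot 236 \cdot 3395 = 3 \cdot 801220 = 2403660$)
$268 P + V = 268 \left(-697\right) + 2403660 = -186796 + 2403660 = 2216864$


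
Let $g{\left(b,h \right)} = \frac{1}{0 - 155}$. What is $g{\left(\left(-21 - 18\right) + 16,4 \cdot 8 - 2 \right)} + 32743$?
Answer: $\frac{5075164}{155} \approx 32743.0$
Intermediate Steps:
$g{\left(b,h \right)} = - \frac{1}{155}$ ($g{\left(b,h \right)} = \frac{1}{-155} = - \frac{1}{155}$)
$g{\left(\left(-21 - 18\right) + 16,4 \cdot 8 - 2 \right)} + 32743 = - \frac{1}{155} + 32743 = \frac{5075164}{155}$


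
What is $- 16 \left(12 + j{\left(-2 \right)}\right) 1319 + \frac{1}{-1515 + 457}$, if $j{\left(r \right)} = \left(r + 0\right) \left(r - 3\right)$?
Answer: $- \frac{491216705}{1058} \approx -4.6429 \cdot 10^{5}$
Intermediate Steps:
$j{\left(r \right)} = r \left(-3 + r\right)$
$- 16 \left(12 + j{\left(-2 \right)}\right) 1319 + \frac{1}{-1515 + 457} = - 16 \left(12 - 2 \left(-3 - 2\right)\right) 1319 + \frac{1}{-1515 + 457} = - 16 \left(12 - -10\right) 1319 + \frac{1}{-1058} = - 16 \left(12 + 10\right) 1319 - \frac{1}{1058} = \left(-16\right) 22 \cdot 1319 - \frac{1}{1058} = \left(-352\right) 1319 - \frac{1}{1058} = -464288 - \frac{1}{1058} = - \frac{491216705}{1058}$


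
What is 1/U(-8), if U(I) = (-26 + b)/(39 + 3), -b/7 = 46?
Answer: -7/58 ≈ -0.12069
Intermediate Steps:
b = -322 (b = -7*46 = -322)
U(I) = -58/7 (U(I) = (-26 - 322)/(39 + 3) = -348/42 = -348*1/42 = -58/7)
1/U(-8) = 1/(-58/7) = -7/58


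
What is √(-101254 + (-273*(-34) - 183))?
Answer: I*√92155 ≈ 303.57*I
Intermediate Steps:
√(-101254 + (-273*(-34) - 183)) = √(-101254 + (9282 - 183)) = √(-101254 + 9099) = √(-92155) = I*√92155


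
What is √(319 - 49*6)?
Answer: 5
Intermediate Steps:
√(319 - 49*6) = √(319 - 294) = √25 = 5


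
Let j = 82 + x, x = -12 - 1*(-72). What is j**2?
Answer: 20164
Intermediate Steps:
x = 60 (x = -12 + 72 = 60)
j = 142 (j = 82 + 60 = 142)
j**2 = 142**2 = 20164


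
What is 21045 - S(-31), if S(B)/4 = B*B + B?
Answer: 17325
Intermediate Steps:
S(B) = 4*B + 4*B² (S(B) = 4*(B*B + B) = 4*(B² + B) = 4*(B + B²) = 4*B + 4*B²)
21045 - S(-31) = 21045 - 4*(-31)*(1 - 31) = 21045 - 4*(-31)*(-30) = 21045 - 1*3720 = 21045 - 3720 = 17325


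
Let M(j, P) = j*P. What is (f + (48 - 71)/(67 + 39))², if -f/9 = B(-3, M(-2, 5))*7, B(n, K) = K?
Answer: 4456497049/11236 ≈ 3.9663e+5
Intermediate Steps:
M(j, P) = P*j
f = 630 (f = -9*5*(-2)*7 = -(-90)*7 = -9*(-70) = 630)
(f + (48 - 71)/(67 + 39))² = (630 + (48 - 71)/(67 + 39))² = (630 - 23/106)² = (66757/106)² = 4456497049/11236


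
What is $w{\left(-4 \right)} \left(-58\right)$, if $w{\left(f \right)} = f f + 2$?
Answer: $-1044$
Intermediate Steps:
$w{\left(f \right)} = 2 + f^{2}$ ($w{\left(f \right)} = f^{2} + 2 = 2 + f^{2}$)
$w{\left(-4 \right)} \left(-58\right) = \left(2 + \left(-4\right)^{2}\right) \left(-58\right) = \left(2 + 16\right) \left(-58\right) = 18 \left(-58\right) = -1044$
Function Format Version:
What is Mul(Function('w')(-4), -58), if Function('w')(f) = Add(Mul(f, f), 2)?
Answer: -1044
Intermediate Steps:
Function('w')(f) = Add(2, Pow(f, 2)) (Function('w')(f) = Add(Pow(f, 2), 2) = Add(2, Pow(f, 2)))
Mul(Function('w')(-4), -58) = Mul(Add(2, Pow(-4, 2)), -58) = Mul(Add(2, 16), -58) = Mul(18, -58) = -1044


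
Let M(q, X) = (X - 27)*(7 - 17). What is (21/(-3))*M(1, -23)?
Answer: -3500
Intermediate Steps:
M(q, X) = 270 - 10*X (M(q, X) = (-27 + X)*(-10) = 270 - 10*X)
(21/(-3))*M(1, -23) = (21/(-3))*(270 - 10*(-23)) = (21*(-⅓))*(270 + 230) = -7*500 = -3500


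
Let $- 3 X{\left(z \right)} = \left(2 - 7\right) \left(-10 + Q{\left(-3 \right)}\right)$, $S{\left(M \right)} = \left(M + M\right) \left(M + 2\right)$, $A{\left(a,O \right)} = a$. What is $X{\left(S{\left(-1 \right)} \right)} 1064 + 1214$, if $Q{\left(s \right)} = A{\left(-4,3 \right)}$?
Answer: $- \frac{70838}{3} \approx -23613.0$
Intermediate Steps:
$Q{\left(s \right)} = -4$
$S{\left(M \right)} = 2 M \left(2 + M\right)$
$X{\left(z \right)} = - \frac{70}{3}$ ($X{\left(z \right)} = - \frac{\left(2 - 7\right) \left(-10 - 4\right)}{3} = - \frac{\left(-5\right) \left(-14\right)}{3} = \left(- \frac{1}{3}\right) 70 = - \frac{70}{3}$)
$X{\left(S{\left(-1 \right)} \right)} 1064 + 1214 = \left(- \frac{70}{3}\right) 1064 + 1214 = - \frac{74480}{3} + 1214 = - \frac{70838}{3}$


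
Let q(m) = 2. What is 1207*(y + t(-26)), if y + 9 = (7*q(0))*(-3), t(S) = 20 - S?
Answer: -6035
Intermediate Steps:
y = -51 (y = -9 + (7*2)*(-3) = -9 + 14*(-3) = -9 - 42 = -51)
1207*(y + t(-26)) = 1207*(-51 + (20 - 1*(-26))) = 1207*(-51 + (20 + 26)) = 1207*(-51 + 46) = 1207*(-5) = -6035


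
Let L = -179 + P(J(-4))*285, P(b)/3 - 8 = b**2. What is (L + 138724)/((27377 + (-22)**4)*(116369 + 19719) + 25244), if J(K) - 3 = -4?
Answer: 36560/8901284237 ≈ 4.1073e-6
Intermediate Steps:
J(K) = -1 (J(K) = 3 - 4 = -1)
P(b) = 24 + 3*b**2
L = 7516 (L = -179 + (24 + 3*(-1)**2)*285 = -179 + (24 + 3*1)*285 = -179 + (24 + 3)*285 = -179 + 27*285 = -179 + 7695 = 7516)
(L + 138724)/((27377 + (-22)**4)*(116369 + 19719) + 25244) = (7516 + 138724)/((27377 + (-22)**4)*(116369 + 19719) + 25244) = 146240/((27377 + 234256)*136088 + 25244) = 146240/(261633*136088 + 25244) = 146240/(35605111704 + 25244) = 146240/35605136948 = 146240*(1/35605136948) = 36560/8901284237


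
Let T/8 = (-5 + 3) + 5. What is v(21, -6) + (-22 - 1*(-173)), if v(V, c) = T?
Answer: 175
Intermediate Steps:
T = 24 (T = 8*((-5 + 3) + 5) = 8*(-2 + 5) = 8*3 = 24)
v(V, c) = 24
v(21, -6) + (-22 - 1*(-173)) = 24 + (-22 - 1*(-173)) = 24 + (-22 + 173) = 24 + 151 = 175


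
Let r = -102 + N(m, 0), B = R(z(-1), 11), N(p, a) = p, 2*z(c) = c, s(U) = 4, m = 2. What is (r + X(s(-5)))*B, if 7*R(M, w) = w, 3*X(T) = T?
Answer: -3256/21 ≈ -155.05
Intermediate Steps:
X(T) = T/3
z(c) = c/2
R(M, w) = w/7
B = 11/7 (B = (⅐)*11 = 11/7 ≈ 1.5714)
r = -100 (r = -102 + 2 = -100)
(r + X(s(-5)))*B = (-100 + (⅓)*4)*(11/7) = (-100 + 4/3)*(11/7) = -296/3*11/7 = -3256/21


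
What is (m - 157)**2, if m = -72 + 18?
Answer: 44521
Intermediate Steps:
m = -54
(m - 157)**2 = (-54 - 157)**2 = (-211)**2 = 44521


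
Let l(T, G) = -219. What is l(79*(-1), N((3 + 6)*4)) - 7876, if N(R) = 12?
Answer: -8095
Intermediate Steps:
l(79*(-1), N((3 + 6)*4)) - 7876 = -219 - 7876 = -8095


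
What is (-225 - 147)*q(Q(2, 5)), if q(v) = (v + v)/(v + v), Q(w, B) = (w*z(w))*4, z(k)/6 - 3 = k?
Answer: -372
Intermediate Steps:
z(k) = 18 + 6*k
Q(w, B) = 4*w*(18 + 6*w) (Q(w, B) = (w*(18 + 6*w))*4 = 4*w*(18 + 6*w))
q(v) = 1 (q(v) = (2*v)/((2*v)) = (2*v)*(1/(2*v)) = 1)
(-225 - 147)*q(Q(2, 5)) = (-225 - 147)*1 = -372*1 = -372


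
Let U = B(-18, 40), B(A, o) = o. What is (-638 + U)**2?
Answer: 357604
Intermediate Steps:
U = 40
(-638 + U)**2 = (-638 + 40)**2 = (-598)**2 = 357604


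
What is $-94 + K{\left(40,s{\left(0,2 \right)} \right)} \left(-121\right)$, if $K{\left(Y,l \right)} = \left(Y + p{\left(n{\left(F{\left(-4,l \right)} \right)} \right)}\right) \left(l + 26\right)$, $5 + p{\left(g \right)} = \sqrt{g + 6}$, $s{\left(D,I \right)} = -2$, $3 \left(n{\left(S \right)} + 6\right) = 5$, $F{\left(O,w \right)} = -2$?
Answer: $-101734 - 968 \sqrt{15} \approx -1.0548 \cdot 10^{5}$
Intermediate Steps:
$n{\left(S \right)} = - \frac{13}{3}$ ($n{\left(S \right)} = -6 + \frac{1}{3} \cdot 5 = -6 + \frac{5}{3} = - \frac{13}{3}$)
$p{\left(g \right)} = -5 + \sqrt{6 + g}$ ($p{\left(g \right)} = -5 + \sqrt{g + 6} = -5 + \sqrt{6 + g}$)
$K{\left(Y,l \right)} = \left(26 + l\right) \left(-5 + Y + \frac{\sqrt{15}}{3}\right)$ ($K{\left(Y,l \right)} = \left(Y - \left(5 - \sqrt{6 - \frac{13}{3}}\right)\right) \left(l + 26\right) = \left(Y - \left(5 - \sqrt{\frac{5}{3}}\right)\right) \left(26 + l\right) = \left(Y - \left(5 - \frac{\sqrt{15}}{3}\right)\right) \left(26 + l\right) = \left(-5 + Y + \frac{\sqrt{15}}{3}\right) \left(26 + l\right) = \left(26 + l\right) \left(-5 + Y + \frac{\sqrt{15}}{3}\right)$)
$-94 + K{\left(40,s{\left(0,2 \right)} \right)} \left(-121\right) = -94 + \left(-130 + 26 \cdot 40 + \frac{26 \sqrt{15}}{3} + 40 \left(-2\right) - - \frac{2 \left(15 - \sqrt{15}\right)}{3}\right) \left(-121\right) = -94 + \left(-130 + 1040 + \frac{26 \sqrt{15}}{3} - 80 + \left(10 - \frac{2 \sqrt{15}}{3}\right)\right) \left(-121\right) = -94 + \left(840 + 8 \sqrt{15}\right) \left(-121\right) = -94 - \left(101640 + 968 \sqrt{15}\right) = -101734 - 968 \sqrt{15}$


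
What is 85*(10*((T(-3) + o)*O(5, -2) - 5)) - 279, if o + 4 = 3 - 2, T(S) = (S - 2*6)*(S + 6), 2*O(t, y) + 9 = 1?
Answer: 158671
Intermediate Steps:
O(t, y) = -4 (O(t, y) = -9/2 + (1/2)*1 = -9/2 + 1/2 = -4)
T(S) = (-12 + S)*(6 + S) (T(S) = (S - 12)*(6 + S) = (-12 + S)*(6 + S))
o = -3 (o = -4 + (3 - 2) = -4 + 1 = -3)
85*(10*((T(-3) + o)*O(5, -2) - 5)) - 279 = 85*(10*(((-72 + (-3)**2 - 6*(-3)) - 3)*(-4) - 5)) - 279 = 85*(10*(((-72 + 9 + 18) - 3)*(-4) - 5)) - 279 = 85*(10*((-45 - 3)*(-4) - 5)) - 279 = 85*(10*(-48*(-4) - 5)) - 279 = 85*(10*(192 - 5)) - 279 = 85*(10*187) - 279 = 85*1870 - 279 = 158950 - 279 = 158671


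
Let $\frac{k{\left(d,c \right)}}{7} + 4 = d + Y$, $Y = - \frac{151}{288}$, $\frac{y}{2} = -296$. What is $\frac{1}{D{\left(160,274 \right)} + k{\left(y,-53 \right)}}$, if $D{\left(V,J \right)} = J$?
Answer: $- \frac{288}{1123681} \approx -0.0002563$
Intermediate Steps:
$y = -592$ ($y = 2 \left(-296\right) = -592$)
$Y = - \frac{151}{288}$ ($Y = \left(-151\right) \frac{1}{288} = - \frac{151}{288} \approx -0.52431$)
$k{\left(d,c \right)} = - \frac{9121}{288} + 7 d$ ($k{\left(d,c \right)} = -28 + 7 \left(d - \frac{151}{288}\right) = -28 + 7 \left(- \frac{151}{288} + d\right) = -28 + \left(- \frac{1057}{288} + 7 d\right) = - \frac{9121}{288} + 7 d$)
$\frac{1}{D{\left(160,274 \right)} + k{\left(y,-53 \right)}} = \frac{1}{274 + \left(- \frac{9121}{288} + 7 \left(-592\right)\right)} = \frac{1}{274 - \frac{1202593}{288}} = \frac{1}{- \frac{1123681}{288}} = - \frac{288}{1123681}$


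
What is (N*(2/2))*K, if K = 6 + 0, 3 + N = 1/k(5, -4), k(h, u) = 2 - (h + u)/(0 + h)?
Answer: -44/3 ≈ -14.667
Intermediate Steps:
k(h, u) = 2 - (h + u)/h
N = -22/9 (N = -3 + 1/((5 - 1*(-4))/5) = -3 + 1/((5 + 4)/5) = -3 + 1/((⅕)*9) = -3 + 1/(9/5) = -3 + 5/9 = -22/9 ≈ -2.4444)
K = 6
(N*(2/2))*K = -44/(9*2)*6 = -22/9*1*6 = -22/9*6 = -44/3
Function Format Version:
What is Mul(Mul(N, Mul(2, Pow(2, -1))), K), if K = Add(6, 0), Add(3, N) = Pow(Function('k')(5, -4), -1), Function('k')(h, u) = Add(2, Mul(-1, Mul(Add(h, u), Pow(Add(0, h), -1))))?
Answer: Rational(-44, 3) ≈ -14.667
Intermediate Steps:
Function('k')(h, u) = Add(2, Mul(-1, Pow(h, -1), Add(h, u))) (Function('k')(h, u) = Add(2, Mul(-1, Mul(Add(h, u), Pow(h, -1)))) = Add(2, Mul(-1, Mul(Pow(h, -1), Add(h, u)))) = Add(2, Mul(-1, Pow(h, -1), Add(h, u))))
N = Rational(-22, 9) (N = Add(-3, Pow(Mul(Pow(5, -1), Add(5, Mul(-1, -4))), -1)) = Add(-3, Pow(Mul(Rational(1, 5), Add(5, 4)), -1)) = Add(-3, Pow(Mul(Rational(1, 5), 9), -1)) = Add(-3, Pow(Rational(9, 5), -1)) = Add(-3, Rational(5, 9)) = Rational(-22, 9) ≈ -2.4444)
K = 6
Mul(Mul(N, Mul(2, Pow(2, -1))), K) = Mul(Mul(Rational(-22, 9), Mul(2, Pow(2, -1))), 6) = Mul(Mul(Rational(-22, 9), Mul(2, Rational(1, 2))), 6) = Mul(Mul(Rational(-22, 9), 1), 6) = Mul(Rational(-22, 9), 6) = Rational(-44, 3)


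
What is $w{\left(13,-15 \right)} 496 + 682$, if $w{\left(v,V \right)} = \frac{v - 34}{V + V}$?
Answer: $\frac{5146}{5} \approx 1029.2$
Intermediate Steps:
$w{\left(v,V \right)} = \frac{-34 + v}{2 V}$
$w{\left(13,-15 \right)} 496 + 682 = \frac{-34 + 13}{2 \left(-15\right)} 496 + 682 = \frac{1}{2} \left(- \frac{1}{15}\right) \left(-21\right) 496 + 682 = \frac{7}{10} \cdot 496 + 682 = \frac{1736}{5} + 682 = \frac{5146}{5}$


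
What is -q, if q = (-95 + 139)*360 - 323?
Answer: -15517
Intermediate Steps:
q = 15517 (q = 44*360 - 323 = 15840 - 323 = 15517)
-q = -1*15517 = -15517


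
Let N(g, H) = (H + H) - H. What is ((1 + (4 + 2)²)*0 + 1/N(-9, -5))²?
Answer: 1/25 ≈ 0.040000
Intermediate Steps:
N(g, H) = H (N(g, H) = 2*H - H = H)
((1 + (4 + 2)²)*0 + 1/N(-9, -5))² = ((1 + (4 + 2)²)*0 + 1/(-5))² = ((1 + 6²)*0 - ⅕)² = ((1 + 36)*0 - ⅕)² = (37*0 - ⅕)² = (0 - ⅕)² = (-⅕)² = 1/25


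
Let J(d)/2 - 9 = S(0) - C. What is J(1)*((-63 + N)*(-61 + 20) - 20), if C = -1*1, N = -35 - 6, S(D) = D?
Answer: 84880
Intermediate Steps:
N = -41
C = -1
J(d) = 20 (J(d) = 18 + 2*(0 - 1*(-1)) = 18 + 2*(0 + 1) = 18 + 2*1 = 18 + 2 = 20)
J(1)*((-63 + N)*(-61 + 20) - 20) = 20*((-63 - 41)*(-61 + 20) - 20) = 20*(-104*(-41) - 20) = 20*(4264 - 20) = 20*4244 = 84880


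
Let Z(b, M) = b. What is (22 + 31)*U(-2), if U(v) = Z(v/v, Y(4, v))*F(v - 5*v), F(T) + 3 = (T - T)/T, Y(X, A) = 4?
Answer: -159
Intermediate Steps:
F(T) = -3 (F(T) = -3 + (T - T)/T = -3 + 0/T = -3 + 0 = -3)
U(v) = -3 (U(v) = (v/v)*(-3) = 1*(-3) = -3)
(22 + 31)*U(-2) = (22 + 31)*(-3) = 53*(-3) = -159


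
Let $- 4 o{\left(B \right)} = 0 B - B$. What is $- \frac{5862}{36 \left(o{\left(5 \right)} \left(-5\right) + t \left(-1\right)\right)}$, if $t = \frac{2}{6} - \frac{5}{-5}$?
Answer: $\frac{1954}{91} \approx 21.473$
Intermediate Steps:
$o{\left(B \right)} = \frac{B}{4}$ ($o{\left(B \right)} = - \frac{0 B - B}{4} = - \frac{0 - B}{4} = - \frac{\left(-1\right) B}{4} = \frac{B}{4}$)
$t = \frac{4}{3}$ ($t = 2 \cdot \frac{1}{6} - -1 = \frac{1}{3} + 1 = \frac{4}{3} \approx 1.3333$)
$- \frac{5862}{36 \left(o{\left(5 \right)} \left(-5\right) + t \left(-1\right)\right)} = - \frac{5862}{36 \left(\frac{1}{4} \cdot 5 \left(-5\right) + \frac{4}{3} \left(-1\right)\right)} = - \frac{5862}{36 \left(\frac{5}{4} \left(-5\right) - \frac{4}{3}\right)} = - \frac{5862}{36 \left(- \frac{25}{4} - \frac{4}{3}\right)} = - \frac{5862}{36 \left(- \frac{91}{12}\right)} = - \frac{5862}{-273} = \left(-5862\right) \left(- \frac{1}{273}\right) = \frac{1954}{91}$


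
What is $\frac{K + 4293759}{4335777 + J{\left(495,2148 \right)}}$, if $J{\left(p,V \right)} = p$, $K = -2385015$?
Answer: $\frac{79531}{180678} \approx 0.44018$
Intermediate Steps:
$\frac{K + 4293759}{4335777 + J{\left(495,2148 \right)}} = \frac{-2385015 + 4293759}{4335777 + 495} = \frac{1908744}{4336272} = 1908744 \cdot \frac{1}{4336272} = \frac{79531}{180678}$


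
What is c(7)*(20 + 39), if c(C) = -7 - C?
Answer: -826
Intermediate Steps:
c(7)*(20 + 39) = (-7 - 1*7)*(20 + 39) = (-7 - 7)*59 = -14*59 = -826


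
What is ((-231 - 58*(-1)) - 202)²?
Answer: 140625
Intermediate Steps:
((-231 - 58*(-1)) - 202)² = ((-231 - 1*(-58)) - 202)² = ((-231 + 58) - 202)² = (-173 - 202)² = (-375)² = 140625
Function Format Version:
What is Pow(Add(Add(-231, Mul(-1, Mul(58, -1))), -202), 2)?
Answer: 140625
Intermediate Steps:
Pow(Add(Add(-231, Mul(-1, Mul(58, -1))), -202), 2) = Pow(Add(Add(-231, Mul(-1, -58)), -202), 2) = Pow(Add(Add(-231, 58), -202), 2) = Pow(Add(-173, -202), 2) = Pow(-375, 2) = 140625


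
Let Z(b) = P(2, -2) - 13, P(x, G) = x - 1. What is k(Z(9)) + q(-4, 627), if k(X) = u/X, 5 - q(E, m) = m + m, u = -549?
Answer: -4813/4 ≈ -1203.3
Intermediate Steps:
P(x, G) = -1 + x
q(E, m) = 5 - 2*m (q(E, m) = 5 - (m + m) = 5 - 2*m)
Z(b) = -12 (Z(b) = (-1 + 2) - 13 = 1 - 13 = -12)
k(X) = -549/X
k(Z(9)) + q(-4, 627) = -549/(-12) + (5 - 2*627) = -549*(-1/12) + (5 - 1254) = 183/4 - 1249 = -4813/4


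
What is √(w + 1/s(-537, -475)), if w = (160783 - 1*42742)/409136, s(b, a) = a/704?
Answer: I*√2299972172069/1388140 ≈ 1.0925*I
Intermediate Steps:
s(b, a) = a/704 (s(b, a) = a*(1/704) = a/704)
w = 16863/58448 (w = (160783 - 42742)*(1/409136) = 118041*(1/409136) = 16863/58448 ≈ 0.28851)
√(w + 1/s(-537, -475)) = √(16863/58448 + 1/((1/704)*(-475))) = √(16863/58448 + 1/(-475/704)) = √(16863/58448 - 704/475) = √(-33137467/27762800) = I*√2299972172069/1388140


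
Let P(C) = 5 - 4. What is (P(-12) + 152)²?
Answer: 23409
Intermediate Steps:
P(C) = 1
(P(-12) + 152)² = (1 + 152)² = 153² = 23409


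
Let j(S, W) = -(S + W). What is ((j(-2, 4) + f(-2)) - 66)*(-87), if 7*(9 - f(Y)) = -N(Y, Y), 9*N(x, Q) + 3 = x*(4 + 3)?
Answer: 108286/21 ≈ 5156.5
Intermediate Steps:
j(S, W) = -S - W
N(x, Q) = -⅓ + 7*x/9 (N(x, Q) = -⅓ + (x*(4 + 3))/9 = -⅓ + (x*7)/9 = -⅓ + (7*x)/9 = -⅓ + 7*x/9)
f(Y) = 188/21 + Y/9 (f(Y) = 9 - (-1)*(-⅓ + 7*Y/9)/7 = 9 - (⅓ - 7*Y/9)/7 = 9 + (-1/21 + Y/9) = 188/21 + Y/9)
((j(-2, 4) + f(-2)) - 66)*(-87) = (((-1*(-2) - 1*4) + (188/21 + (⅑)*(-2))) - 66)*(-87) = (((2 - 4) + (188/21 - 2/9)) - 66)*(-87) = ((-2 + 550/63) - 66)*(-87) = (424/63 - 66)*(-87) = -3734/63*(-87) = 108286/21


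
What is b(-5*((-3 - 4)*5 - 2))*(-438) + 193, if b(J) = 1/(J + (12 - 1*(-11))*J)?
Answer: 142747/740 ≈ 192.90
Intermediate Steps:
b(J) = 1/(24*J) (b(J) = 1/(J + (12 + 11)*J) = 1/(J + 23*J) = 1/(24*J))
b(-5*((-3 - 4)*5 - 2))*(-438) + 193 = (1/(24*((-5*((-3 - 4)*5 - 2)))))*(-438) + 193 = (1/(24*((-5*(-7*5 - 2)))))*(-438) + 193 = (1/(24*((-5*(-35 - 2)))))*(-438) + 193 = (1/(24*((-5*(-37)))))*(-438) + 193 = ((1/24)/185)*(-438) + 193 = ((1/24)*(1/185))*(-438) + 193 = (1/4440)*(-438) + 193 = -73/740 + 193 = 142747/740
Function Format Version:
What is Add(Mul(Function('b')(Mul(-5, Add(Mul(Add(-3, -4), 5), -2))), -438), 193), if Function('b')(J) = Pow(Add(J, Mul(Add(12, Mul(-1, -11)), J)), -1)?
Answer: Rational(142747, 740) ≈ 192.90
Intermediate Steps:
Function('b')(J) = Mul(Rational(1, 24), Pow(J, -1)) (Function('b')(J) = Pow(Add(J, Mul(Add(12, 11), J)), -1) = Pow(Add(J, Mul(23, J)), -1) = Pow(Mul(24, J), -1) = Mul(Rational(1, 24), Pow(J, -1)))
Add(Mul(Function('b')(Mul(-5, Add(Mul(Add(-3, -4), 5), -2))), -438), 193) = Add(Mul(Mul(Rational(1, 24), Pow(Mul(-5, Add(Mul(Add(-3, -4), 5), -2)), -1)), -438), 193) = Add(Mul(Mul(Rational(1, 24), Pow(Mul(-5, Add(Mul(-7, 5), -2)), -1)), -438), 193) = Add(Mul(Mul(Rational(1, 24), Pow(Mul(-5, Add(-35, -2)), -1)), -438), 193) = Add(Mul(Mul(Rational(1, 24), Pow(Mul(-5, -37), -1)), -438), 193) = Add(Mul(Mul(Rational(1, 24), Pow(185, -1)), -438), 193) = Add(Mul(Mul(Rational(1, 24), Rational(1, 185)), -438), 193) = Add(Mul(Rational(1, 4440), -438), 193) = Add(Rational(-73, 740), 193) = Rational(142747, 740)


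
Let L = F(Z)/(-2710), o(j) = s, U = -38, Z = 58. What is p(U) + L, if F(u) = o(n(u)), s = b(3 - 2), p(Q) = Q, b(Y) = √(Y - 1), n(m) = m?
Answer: -38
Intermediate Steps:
b(Y) = √(-1 + Y)
s = 0 (s = √(-1 + (3 - 2)) = √(-1 + 1) = √0 = 0)
o(j) = 0
F(u) = 0
L = 0 (L = 0/(-2710) = 0*(-1/2710) = 0)
p(U) + L = -38 + 0 = -38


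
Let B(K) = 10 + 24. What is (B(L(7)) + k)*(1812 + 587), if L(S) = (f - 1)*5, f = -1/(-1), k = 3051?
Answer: 7400915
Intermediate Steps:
f = 1 (f = -1*(-1) = 1)
L(S) = 0 (L(S) = (1 - 1)*5 = 0*5 = 0)
B(K) = 34
(B(L(7)) + k)*(1812 + 587) = (34 + 3051)*(1812 + 587) = 3085*2399 = 7400915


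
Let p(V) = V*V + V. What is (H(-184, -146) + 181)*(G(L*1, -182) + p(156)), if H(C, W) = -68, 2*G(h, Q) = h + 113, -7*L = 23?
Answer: 19416564/7 ≈ 2.7738e+6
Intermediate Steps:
L = -23/7 (L = -1/7*23 = -23/7 ≈ -3.2857)
p(V) = V + V**2 (p(V) = V**2 + V = V + V**2)
G(h, Q) = 113/2 + h/2 (G(h, Q) = (h + 113)/2 = (113 + h)/2 = 113/2 + h/2)
(H(-184, -146) + 181)*(G(L*1, -182) + p(156)) = (-68 + 181)*((113/2 + (-23/7*1)/2) + 156*(1 + 156)) = 113*((113/2 + (1/2)*(-23/7)) + 156*157) = 113*((113/2 - 23/14) + 24492) = 113*(384/7 + 24492) = 113*(171828/7) = 19416564/7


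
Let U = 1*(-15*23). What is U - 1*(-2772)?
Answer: 2427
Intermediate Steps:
U = -345 (U = 1*(-345) = -345)
U - 1*(-2772) = -345 - 1*(-2772) = -345 + 2772 = 2427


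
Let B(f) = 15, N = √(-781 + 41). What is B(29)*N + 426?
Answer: 426 + 30*I*√185 ≈ 426.0 + 408.04*I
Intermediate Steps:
N = 2*I*√185 (N = √(-740) = 2*I*√185 ≈ 27.203*I)
B(29)*N + 426 = 15*(2*I*√185) + 426 = 30*I*√185 + 426 = 426 + 30*I*√185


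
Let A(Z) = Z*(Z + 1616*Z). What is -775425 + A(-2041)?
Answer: 6735130752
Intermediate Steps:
A(Z) = 1617*Z² (A(Z) = Z*(1617*Z) = 1617*Z²)
-775425 + A(-2041) = -775425 + 1617*(-2041)² = -775425 + 1617*4165681 = -775425 + 6735906177 = 6735130752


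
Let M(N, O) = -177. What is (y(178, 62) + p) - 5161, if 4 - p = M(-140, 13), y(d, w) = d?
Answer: -4802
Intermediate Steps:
p = 181 (p = 4 - 1*(-177) = 4 + 177 = 181)
(y(178, 62) + p) - 5161 = (178 + 181) - 5161 = 359 - 5161 = -4802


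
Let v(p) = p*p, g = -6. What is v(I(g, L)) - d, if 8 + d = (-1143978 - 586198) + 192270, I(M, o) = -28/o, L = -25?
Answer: 961197034/625 ≈ 1.5379e+6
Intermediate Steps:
v(p) = p²
d = -1537914 (d = -8 + ((-1143978 - 586198) + 192270) = -8 + (-1730176 + 192270) = -8 - 1537906 = -1537914)
v(I(g, L)) - d = (-28/(-25))² - 1*(-1537914) = (-28*(-1/25))² + 1537914 = (28/25)² + 1537914 = 784/625 + 1537914 = 961197034/625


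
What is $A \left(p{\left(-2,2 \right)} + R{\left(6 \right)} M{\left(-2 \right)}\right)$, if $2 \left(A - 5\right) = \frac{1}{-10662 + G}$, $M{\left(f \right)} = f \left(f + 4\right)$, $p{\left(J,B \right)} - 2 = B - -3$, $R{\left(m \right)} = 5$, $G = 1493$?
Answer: $- \frac{1191957}{18338} \approx -64.999$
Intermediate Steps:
$p{\left(J,B \right)} = 5 + B$ ($p{\left(J,B \right)} = 2 + \left(B - -3\right) = 2 + \left(B + 3\right) = 2 + \left(3 + B\right) = 5 + B$)
$M{\left(f \right)} = f \left(4 + f\right)$
$A = \frac{91689}{18338}$ ($A = 5 + \frac{1}{2 \left(-10662 + 1493\right)} = 5 + \frac{1}{2 \left(-9169\right)} = 5 + \frac{1}{2} \left(- \frac{1}{9169}\right) = 5 - \frac{1}{18338} = \frac{91689}{18338} \approx 4.9999$)
$A \left(p{\left(-2,2 \right)} + R{\left(6 \right)} M{\left(-2 \right)}\right) = \frac{91689 \left(\left(5 + 2\right) + 5 \left(- 2 \left(4 - 2\right)\right)\right)}{18338} = \frac{91689 \left(7 + 5 \left(\left(-2\right) 2\right)\right)}{18338} = \frac{91689 \left(7 + 5 \left(-4\right)\right)}{18338} = \frac{91689 \left(7 - 20\right)}{18338} = \frac{91689}{18338} \left(-13\right) = - \frac{1191957}{18338}$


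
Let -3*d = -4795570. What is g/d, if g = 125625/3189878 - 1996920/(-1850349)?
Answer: 1320476253777/1887020849780128036 ≈ 6.9977e-7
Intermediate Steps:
g = 2200793756295/1967462522474 (g = 125625*(1/3189878) - 1996920*(-1/1850349) = 125625/3189878 + 665640/616783 = 2200793756295/1967462522474 ≈ 1.1186)
d = 4795570/3 (d = -⅓*(-4795570) = 4795570/3 ≈ 1.5985e+6)
g/d = 2200793756295/(1967462522474*(4795570/3)) = (2200793756295/1967462522474)*(3/4795570) = 1320476253777/1887020849780128036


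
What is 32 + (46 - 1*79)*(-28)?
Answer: 956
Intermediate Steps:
32 + (46 - 1*79)*(-28) = 32 + (46 - 79)*(-28) = 32 - 33*(-28) = 32 + 924 = 956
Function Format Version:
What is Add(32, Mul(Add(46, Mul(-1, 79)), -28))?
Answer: 956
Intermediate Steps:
Add(32, Mul(Add(46, Mul(-1, 79)), -28)) = Add(32, Mul(Add(46, -79), -28)) = Add(32, Mul(-33, -28)) = Add(32, 924) = 956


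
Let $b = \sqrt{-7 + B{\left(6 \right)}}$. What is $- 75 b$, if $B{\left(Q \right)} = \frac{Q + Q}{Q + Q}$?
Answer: $- 75 i \sqrt{6} \approx - 183.71 i$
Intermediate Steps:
$B{\left(Q \right)} = 1$ ($B{\left(Q \right)} = \frac{2 Q}{2 Q} = 2 Q \frac{1}{2 Q} = 1$)
$b = i \sqrt{6}$ ($b = \sqrt{-7 + 1} = \sqrt{-6} = i \sqrt{6} \approx 2.4495 i$)
$- 75 b = - 75 i \sqrt{6}$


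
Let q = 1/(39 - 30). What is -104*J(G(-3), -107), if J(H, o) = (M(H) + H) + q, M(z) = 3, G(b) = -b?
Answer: -5720/9 ≈ -635.56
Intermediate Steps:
q = ⅑ (q = 1/9 = ⅑ ≈ 0.11111)
J(H, o) = 28/9 + H (J(H, o) = (3 + H) + ⅑ = 28/9 + H)
-104*J(G(-3), -107) = -104*(28/9 - 1*(-3)) = -104*(28/9 + 3) = -104*55/9 = -5720/9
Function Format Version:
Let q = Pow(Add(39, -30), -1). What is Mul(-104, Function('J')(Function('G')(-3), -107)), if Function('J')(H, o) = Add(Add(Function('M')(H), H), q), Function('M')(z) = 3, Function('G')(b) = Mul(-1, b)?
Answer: Rational(-5720, 9) ≈ -635.56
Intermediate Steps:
q = Rational(1, 9) (q = Pow(9, -1) = Rational(1, 9) ≈ 0.11111)
Function('J')(H, o) = Add(Rational(28, 9), H) (Function('J')(H, o) = Add(Add(3, H), Rational(1, 9)) = Add(Rational(28, 9), H))
Mul(-104, Function('J')(Function('G')(-3), -107)) = Mul(-104, Add(Rational(28, 9), Mul(-1, -3))) = Mul(-104, Add(Rational(28, 9), 3)) = Mul(-104, Rational(55, 9)) = Rational(-5720, 9)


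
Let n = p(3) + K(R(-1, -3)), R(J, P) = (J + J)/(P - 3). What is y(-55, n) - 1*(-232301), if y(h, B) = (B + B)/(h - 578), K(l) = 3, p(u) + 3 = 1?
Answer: 147046531/633 ≈ 2.3230e+5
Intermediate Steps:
p(u) = -2 (p(u) = -3 + 1 = -2)
R(J, P) = 2*J/(-3 + P) (R(J, P) = (2*J)/(-3 + P) = 2*J/(-3 + P))
n = 1 (n = -2 + 3 = 1)
y(h, B) = 2*B/(-578 + h) (y(h, B) = (2*B)/(-578 + h) = 2*B/(-578 + h))
y(-55, n) - 1*(-232301) = 2*1/(-578 - 55) - 1*(-232301) = 2*1/(-633) + 232301 = 2*1*(-1/633) + 232301 = -2/633 + 232301 = 147046531/633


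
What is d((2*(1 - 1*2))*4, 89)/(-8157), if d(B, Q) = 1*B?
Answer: 8/8157 ≈ 0.00098075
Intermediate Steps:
d(B, Q) = B
d((2*(1 - 1*2))*4, 89)/(-8157) = ((2*(1 - 1*2))*4)/(-8157) = ((2*(1 - 2))*4)*(-1/8157) = ((2*(-1))*4)*(-1/8157) = -2*4*(-1/8157) = -8*(-1/8157) = 8/8157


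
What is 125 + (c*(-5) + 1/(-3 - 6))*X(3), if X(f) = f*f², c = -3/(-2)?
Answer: -161/2 ≈ -80.500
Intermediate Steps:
c = 3/2 (c = -3*(-½) = 3/2 ≈ 1.5000)
X(f) = f³
125 + (c*(-5) + 1/(-3 - 6))*X(3) = 125 + ((3/2)*(-5) + 1/(-3 - 6))*3³ = 125 + (-15/2 + 1/(-9))*27 = 125 + (-15/2 - ⅑)*27 = 125 - 137/18*27 = 125 - 411/2 = -161/2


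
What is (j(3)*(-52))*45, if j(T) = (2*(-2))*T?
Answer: 28080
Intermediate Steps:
j(T) = -4*T
(j(3)*(-52))*45 = (-4*3*(-52))*45 = -12*(-52)*45 = 624*45 = 28080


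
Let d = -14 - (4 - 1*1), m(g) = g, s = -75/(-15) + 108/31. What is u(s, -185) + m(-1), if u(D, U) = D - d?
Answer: 759/31 ≈ 24.484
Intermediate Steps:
s = 263/31 (s = -75*(-1/15) + 108*(1/31) = 5 + 108/31 = 263/31 ≈ 8.4839)
d = -17 (d = -14 - (4 - 1) = -14 - 1*3 = -14 - 3 = -17)
u(D, U) = 17 + D (u(D, U) = D - 1*(-17) = D + 17 = 17 + D)
u(s, -185) + m(-1) = (17 + 263/31) - 1 = 790/31 - 1 = 759/31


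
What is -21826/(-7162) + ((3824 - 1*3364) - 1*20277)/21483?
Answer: 23354186/10990089 ≈ 2.1250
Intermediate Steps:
-21826/(-7162) + ((3824 - 1*3364) - 1*20277)/21483 = -21826*(-1/7162) + ((3824 - 3364) - 20277)*(1/21483) = 10913/3581 + (460 - 20277)*(1/21483) = 10913/3581 - 19817*1/21483 = 10913/3581 - 2831/3069 = 23354186/10990089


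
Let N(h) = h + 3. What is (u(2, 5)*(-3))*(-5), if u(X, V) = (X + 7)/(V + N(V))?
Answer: 135/13 ≈ 10.385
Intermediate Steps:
N(h) = 3 + h
u(X, V) = (7 + X)/(3 + 2*V) (u(X, V) = (X + 7)/(V + (3 + V)) = (7 + X)/(3 + 2*V))
(u(2, 5)*(-3))*(-5) = (((7 + 2)/(3 + 2*5))*(-3))*(-5) = ((9/(3 + 10))*(-3))*(-5) = ((9/13)*(-3))*(-5) = -27/13*(-5) = 135/13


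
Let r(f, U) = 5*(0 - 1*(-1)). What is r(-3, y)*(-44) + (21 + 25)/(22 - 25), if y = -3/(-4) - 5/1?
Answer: -706/3 ≈ -235.33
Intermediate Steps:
y = -17/4 (y = -3*(-1/4) - 5*1 = 3/4 - 5 = -17/4 ≈ -4.2500)
r(f, U) = 5 (r(f, U) = 5*(0 + 1) = 5*1 = 5)
r(-3, y)*(-44) + (21 + 25)/(22 - 25) = 5*(-44) + (21 + 25)/(22 - 25) = -220 + 46/(-3) = -220 + 46*(-1/3) = -220 - 46/3 = -706/3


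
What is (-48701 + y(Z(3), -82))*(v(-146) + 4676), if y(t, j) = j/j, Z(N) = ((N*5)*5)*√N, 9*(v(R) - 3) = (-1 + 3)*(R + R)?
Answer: -2022364900/9 ≈ -2.2471e+8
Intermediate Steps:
v(R) = 3 + 4*R/9 (v(R) = 3 + ((-1 + 3)*(R + R))/9 = 3 + (2*(2*R))/9 = 3 + (4*R)/9 = 3 + 4*R/9)
Z(N) = 25*N^(3/2) (Z(N) = ((5*N)*5)*√N = (25*N)*√N = 25*N^(3/2))
y(t, j) = 1
(-48701 + y(Z(3), -82))*(v(-146) + 4676) = (-48701 + 1)*((3 + (4/9)*(-146)) + 4676) = -48700*((3 - 584/9) + 4676) = -48700*(-557/9 + 4676) = -48700*41527/9 = -2022364900/9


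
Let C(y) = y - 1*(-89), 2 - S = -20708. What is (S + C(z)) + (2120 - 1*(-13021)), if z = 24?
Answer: 35964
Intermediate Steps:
S = 20710 (S = 2 - 1*(-20708) = 2 + 20708 = 20710)
C(y) = 89 + y (C(y) = y + 89 = 89 + y)
(S + C(z)) + (2120 - 1*(-13021)) = (20710 + (89 + 24)) + (2120 - 1*(-13021)) = (20710 + 113) + (2120 + 13021) = 20823 + 15141 = 35964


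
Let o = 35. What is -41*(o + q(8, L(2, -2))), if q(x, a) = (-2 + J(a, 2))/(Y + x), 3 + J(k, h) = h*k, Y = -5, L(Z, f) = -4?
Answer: -3772/3 ≈ -1257.3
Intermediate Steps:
J(k, h) = -3 + h*k
q(x, a) = (-5 + 2*a)/(-5 + x) (q(x, a) = (-2 + (-3 + 2*a))/(-5 + x) = (-5 + 2*a)/(-5 + x))
-41*(o + q(8, L(2, -2))) = -41*(35 + (-5 + 2*(-4))/(-5 + 8)) = -41*(35 + (-5 - 8)/3) = -41*(35 + (⅓)*(-13)) = -41*(35 - 13/3) = -41*92/3 = -3772/3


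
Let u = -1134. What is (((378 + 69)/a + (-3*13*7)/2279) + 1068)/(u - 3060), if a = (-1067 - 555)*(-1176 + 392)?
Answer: -1031603161555/4051523937216 ≈ -0.25462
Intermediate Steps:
a = 1271648 (a = -1622*(-784) = 1271648)
(((378 + 69)/a + (-3*13*7)/2279) + 1068)/(u - 3060) = (((378 + 69)/1271648 + (-3*13*7)/2279) + 1068)/(-1134 - 3060) = ((447*(1/1271648) - 39*7*(1/2279)) + 1068)/(-4194) = ((447/1271648 - 273*1/2279) + 1068)*(-1/4194) = ((447/1271648 - 273/2279) + 1068)*(-1/4194) = (-346141191/2898085792 + 1068)*(-1/4194) = (3094809484665/2898085792)*(-1/4194) = -1031603161555/4051523937216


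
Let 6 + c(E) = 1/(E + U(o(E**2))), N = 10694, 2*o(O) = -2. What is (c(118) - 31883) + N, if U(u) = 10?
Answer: -2712959/128 ≈ -21195.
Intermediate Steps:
o(O) = -1 (o(O) = (1/2)*(-2) = -1)
c(E) = -6 + 1/(10 + E) (c(E) = -6 + 1/(E + 10) = -6 + 1/(10 + E))
(c(118) - 31883) + N = ((-59 - 6*118)/(10 + 118) - 31883) + 10694 = ((-59 - 708)/128 - 31883) + 10694 = ((1/128)*(-767) - 31883) + 10694 = (-767/128 - 31883) + 10694 = -4081791/128 + 10694 = -2712959/128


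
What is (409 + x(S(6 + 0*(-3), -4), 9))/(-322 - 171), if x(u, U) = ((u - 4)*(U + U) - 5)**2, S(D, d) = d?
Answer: -1330/29 ≈ -45.862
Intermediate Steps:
x(u, U) = (-5 + 2*U*(-4 + u))**2 (x(u, U) = ((-4 + u)*(2*U) - 5)**2 = (2*U*(-4 + u) - 5)**2 = (-5 + 2*U*(-4 + u))**2)
(409 + x(S(6 + 0*(-3), -4), 9))/(-322 - 171) = (409 + (5 + 8*9 - 2*9*(-4))**2)/(-322 - 171) = (409 + (5 + 72 + 72)**2)/(-493) = (409 + 149**2)*(-1/493) = (409 + 22201)*(-1/493) = 22610*(-1/493) = -1330/29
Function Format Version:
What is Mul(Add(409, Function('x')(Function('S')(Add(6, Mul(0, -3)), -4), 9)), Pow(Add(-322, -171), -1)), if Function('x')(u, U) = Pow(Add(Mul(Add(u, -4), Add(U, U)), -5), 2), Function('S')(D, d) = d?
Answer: Rational(-1330, 29) ≈ -45.862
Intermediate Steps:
Function('x')(u, U) = Pow(Add(-5, Mul(2, U, Add(-4, u))), 2) (Function('x')(u, U) = Pow(Add(Mul(Add(-4, u), Mul(2, U)), -5), 2) = Pow(Add(Mul(2, U, Add(-4, u)), -5), 2) = Pow(Add(-5, Mul(2, U, Add(-4, u))), 2))
Mul(Add(409, Function('x')(Function('S')(Add(6, Mul(0, -3)), -4), 9)), Pow(Add(-322, -171), -1)) = Mul(Add(409, Pow(Add(5, Mul(8, 9), Mul(-2, 9, -4)), 2)), Pow(Add(-322, -171), -1)) = Mul(Add(409, Pow(Add(5, 72, 72), 2)), Pow(-493, -1)) = Mul(Add(409, Pow(149, 2)), Rational(-1, 493)) = Mul(Add(409, 22201), Rational(-1, 493)) = Mul(22610, Rational(-1, 493)) = Rational(-1330, 29)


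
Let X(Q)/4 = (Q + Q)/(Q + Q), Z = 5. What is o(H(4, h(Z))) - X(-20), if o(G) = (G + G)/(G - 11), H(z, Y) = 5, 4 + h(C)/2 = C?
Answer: -17/3 ≈ -5.6667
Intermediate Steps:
h(C) = -8 + 2*C
X(Q) = 4 (X(Q) = 4*((Q + Q)/(Q + Q)) = 4*((2*Q)/((2*Q))) = 4*((2*Q)*(1/(2*Q))) = 4*1 = 4)
o(G) = 2*G/(-11 + G) (o(G) = (2*G)/(-11 + G) = 2*G/(-11 + G))
o(H(4, h(Z))) - X(-20) = 2*5/(-11 + 5) - 1*4 = 2*5/(-6) - 4 = 2*5*(-⅙) - 4 = -5/3 - 4 = -17/3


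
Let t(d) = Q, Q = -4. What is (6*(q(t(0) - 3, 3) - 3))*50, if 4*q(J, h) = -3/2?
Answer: -2025/2 ≈ -1012.5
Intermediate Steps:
t(d) = -4
q(J, h) = -3/8 (q(J, h) = (-3/2)/4 = (-3*½)/4 = (¼)*(-3/2) = -3/8)
(6*(q(t(0) - 3, 3) - 3))*50 = (6*(-3/8 - 3))*50 = (6*(-27/8))*50 = -81/4*50 = -2025/2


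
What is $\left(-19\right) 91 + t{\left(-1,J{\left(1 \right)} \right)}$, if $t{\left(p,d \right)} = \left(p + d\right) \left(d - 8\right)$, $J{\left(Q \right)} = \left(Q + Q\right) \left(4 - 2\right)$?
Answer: $-1741$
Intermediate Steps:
$J{\left(Q \right)} = 4 Q$ ($J{\left(Q \right)} = 2 Q 2 = 4 Q$)
$t{\left(p,d \right)} = \left(-8 + d\right) \left(d + p\right)$ ($t{\left(p,d \right)} = \left(d + p\right) \left(-8 + d\right) = \left(-8 + d\right) \left(d + p\right)$)
$\left(-19\right) 91 + t{\left(-1,J{\left(1 \right)} \right)} = \left(-19\right) 91 + \left(\left(4 \cdot 1\right)^{2} - 8 \cdot 4 \cdot 1 - -8 + 4 \cdot 1 \left(-1\right)\right) = -1729 + \left(4^{2} - 32 + 8 + 4 \left(-1\right)\right) = -1729 + \left(16 - 32 + 8 - 4\right) = -1729 - 12 = -1741$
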